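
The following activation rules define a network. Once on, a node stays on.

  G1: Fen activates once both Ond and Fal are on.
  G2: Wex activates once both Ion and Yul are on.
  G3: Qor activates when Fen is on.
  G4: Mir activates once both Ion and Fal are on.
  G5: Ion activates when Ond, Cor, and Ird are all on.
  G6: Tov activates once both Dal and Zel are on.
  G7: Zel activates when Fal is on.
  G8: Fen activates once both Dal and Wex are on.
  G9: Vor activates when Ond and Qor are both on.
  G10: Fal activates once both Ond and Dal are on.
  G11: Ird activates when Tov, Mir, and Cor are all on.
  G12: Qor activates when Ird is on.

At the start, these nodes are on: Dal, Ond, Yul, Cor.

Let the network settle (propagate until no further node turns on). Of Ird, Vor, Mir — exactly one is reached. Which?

Vor

Ond and Dal are on, so Fal activates (G10).
Ond and Fal are on, so Fen activates (G1).
G3: Fen on → Qor on.
G9: Ond and Qor on → Vor on.
Mir would need Ion and Fal (G4), but Ion never turns on. Ird would need Tov, Mir, and Cor (G11), but Mir never turns on.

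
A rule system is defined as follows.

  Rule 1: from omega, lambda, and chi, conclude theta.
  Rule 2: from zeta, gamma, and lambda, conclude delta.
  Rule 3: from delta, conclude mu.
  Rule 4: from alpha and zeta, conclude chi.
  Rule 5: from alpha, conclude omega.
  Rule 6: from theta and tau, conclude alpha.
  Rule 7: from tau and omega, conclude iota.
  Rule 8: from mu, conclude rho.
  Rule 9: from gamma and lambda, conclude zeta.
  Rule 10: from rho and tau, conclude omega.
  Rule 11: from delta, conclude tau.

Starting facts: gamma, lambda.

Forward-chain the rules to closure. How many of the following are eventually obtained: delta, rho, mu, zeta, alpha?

gamma and lambda hold, so zeta follows (Rule 9).
zeta, gamma, and lambda hold, so delta follows (Rule 2).
From delta, Rule 3 gives mu.
From mu, Rule 8 gives rho.
delta: reached.
rho: reached.
mu: reached.
zeta: reached.
alpha would need theta and tau (Rule 6), but theta is never established.
Reached: delta, rho, mu, and zeta — 4 of the 5.

4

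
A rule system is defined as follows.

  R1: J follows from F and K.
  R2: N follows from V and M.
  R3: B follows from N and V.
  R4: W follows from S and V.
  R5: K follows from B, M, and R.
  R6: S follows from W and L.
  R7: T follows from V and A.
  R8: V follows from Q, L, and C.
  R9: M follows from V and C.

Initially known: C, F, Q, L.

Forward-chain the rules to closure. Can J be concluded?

No

J would need F and K (R1), but K is never established.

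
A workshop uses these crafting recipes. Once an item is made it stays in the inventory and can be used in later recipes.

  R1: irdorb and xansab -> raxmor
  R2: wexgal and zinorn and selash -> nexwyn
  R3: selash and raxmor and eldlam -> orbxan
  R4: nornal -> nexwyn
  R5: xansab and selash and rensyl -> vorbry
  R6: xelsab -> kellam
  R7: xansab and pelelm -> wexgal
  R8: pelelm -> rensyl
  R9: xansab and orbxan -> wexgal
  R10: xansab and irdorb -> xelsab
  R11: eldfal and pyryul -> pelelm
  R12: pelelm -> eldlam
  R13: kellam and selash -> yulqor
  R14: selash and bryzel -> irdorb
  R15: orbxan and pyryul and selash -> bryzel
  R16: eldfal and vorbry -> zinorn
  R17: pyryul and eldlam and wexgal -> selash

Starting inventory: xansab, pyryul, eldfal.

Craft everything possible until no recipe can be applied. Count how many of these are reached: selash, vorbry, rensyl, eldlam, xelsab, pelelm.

Using R11, eldfal and pyryul make pelelm.
xansab and pelelm -> wexgal (R7).
pelelm -> rensyl (R8).
Using R12, pelelm makes eldlam.
pyryul and eldlam and wexgal -> selash (R17).
xansab and selash and rensyl -> vorbry (R5).
selash: reached.
vorbry: reached.
rensyl: reached.
eldlam: reached.
xelsab would need xansab and irdorb (R10), but irdorb is never obtained.
pelelm: reached.
Reached: selash, vorbry, rensyl, eldlam, and pelelm — 5 of the 6.

5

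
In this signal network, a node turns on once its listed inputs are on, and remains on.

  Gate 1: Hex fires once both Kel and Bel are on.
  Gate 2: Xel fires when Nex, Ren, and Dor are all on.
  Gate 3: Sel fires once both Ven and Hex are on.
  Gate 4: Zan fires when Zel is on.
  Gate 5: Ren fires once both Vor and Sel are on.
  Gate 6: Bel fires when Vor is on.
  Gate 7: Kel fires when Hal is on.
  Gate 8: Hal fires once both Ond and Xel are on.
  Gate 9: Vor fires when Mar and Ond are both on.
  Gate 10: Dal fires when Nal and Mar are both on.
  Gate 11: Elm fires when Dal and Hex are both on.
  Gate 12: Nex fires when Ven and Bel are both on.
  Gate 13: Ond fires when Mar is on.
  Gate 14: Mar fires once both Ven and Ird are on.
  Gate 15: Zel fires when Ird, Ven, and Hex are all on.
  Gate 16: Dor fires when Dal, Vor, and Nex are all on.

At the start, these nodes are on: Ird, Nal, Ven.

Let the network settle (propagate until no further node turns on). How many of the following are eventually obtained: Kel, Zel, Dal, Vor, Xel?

2

Gate 14: Ven and Ird on → Mar on.
Nal and Mar are on, so Dal fires (Gate 10).
Mar is on, so Ond fires (Gate 13).
Gate 9: Mar and Ond on → Vor on.
Kel would need Hal (Gate 7), but Hal never turns on.
Zel would need Ird, Ven, and Hex (Gate 15), but Hex never turns on.
Dal: reached.
Vor: reached.
Xel would need Nex, Ren, and Dor (Gate 2), but Ren never turns on.
Reached: Dal and Vor — 2 of the 5.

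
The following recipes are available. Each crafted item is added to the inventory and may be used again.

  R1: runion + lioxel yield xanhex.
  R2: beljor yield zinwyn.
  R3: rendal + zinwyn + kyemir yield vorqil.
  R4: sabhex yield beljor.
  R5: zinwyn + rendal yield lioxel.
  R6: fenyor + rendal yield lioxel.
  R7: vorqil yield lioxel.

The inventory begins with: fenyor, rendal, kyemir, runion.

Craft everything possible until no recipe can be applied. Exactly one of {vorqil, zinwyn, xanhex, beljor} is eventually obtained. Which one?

fenyor + rendal → lioxel (R6).
Using R1, runion and lioxel make xanhex.
vorqil would need rendal, zinwyn, and kyemir (R3), but zinwyn is never obtained. zinwyn would need beljor (R2), but beljor is never obtained. beljor would need sabhex (R4), but sabhex is never obtained.

xanhex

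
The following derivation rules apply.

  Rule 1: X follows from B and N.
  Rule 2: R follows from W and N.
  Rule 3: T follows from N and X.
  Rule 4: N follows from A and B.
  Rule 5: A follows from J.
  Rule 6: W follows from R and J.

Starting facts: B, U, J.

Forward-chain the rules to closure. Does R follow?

R would need W and N (Rule 2), but W is never established.

No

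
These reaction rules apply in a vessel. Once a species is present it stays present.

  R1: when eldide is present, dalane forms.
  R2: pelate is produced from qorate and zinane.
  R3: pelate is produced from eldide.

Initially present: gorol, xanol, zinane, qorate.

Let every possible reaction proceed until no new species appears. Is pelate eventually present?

Yes

qorate and zinane present → pelate forms (R2).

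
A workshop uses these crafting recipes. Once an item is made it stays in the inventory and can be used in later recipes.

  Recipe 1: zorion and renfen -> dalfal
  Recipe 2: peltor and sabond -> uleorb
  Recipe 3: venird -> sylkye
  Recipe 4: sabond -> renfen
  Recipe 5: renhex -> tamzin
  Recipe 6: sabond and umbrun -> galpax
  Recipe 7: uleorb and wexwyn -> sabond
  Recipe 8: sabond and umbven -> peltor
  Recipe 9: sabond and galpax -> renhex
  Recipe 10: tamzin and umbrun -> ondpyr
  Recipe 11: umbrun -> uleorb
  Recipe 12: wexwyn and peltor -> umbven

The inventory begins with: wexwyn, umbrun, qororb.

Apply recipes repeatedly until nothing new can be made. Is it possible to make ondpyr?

Using Recipe 11, umbrun makes uleorb.
Using Recipe 7, uleorb and wexwyn make sabond.
Using Recipe 6, sabond and umbrun make galpax.
Using Recipe 9, sabond and galpax make renhex.
Using Recipe 5, renhex makes tamzin.
Using Recipe 10, tamzin and umbrun make ondpyr.

Yes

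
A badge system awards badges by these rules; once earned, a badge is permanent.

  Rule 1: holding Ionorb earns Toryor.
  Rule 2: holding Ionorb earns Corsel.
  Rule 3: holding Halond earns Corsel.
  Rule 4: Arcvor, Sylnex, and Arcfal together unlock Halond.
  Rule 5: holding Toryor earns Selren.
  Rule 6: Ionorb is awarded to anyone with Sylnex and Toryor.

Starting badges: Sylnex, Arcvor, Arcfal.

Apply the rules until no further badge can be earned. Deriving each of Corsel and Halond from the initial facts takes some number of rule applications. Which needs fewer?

Halond: With Arcvor, Sylnex, and Arcfal, Halond is earned (Rule 4). [1 rule application]
Corsel: With Arcvor, Sylnex, and Arcfal, Halond is earned (Rule 4). With Halond, Corsel is earned (Rule 3). [2 rule applications]
Halond needs fewer.

Halond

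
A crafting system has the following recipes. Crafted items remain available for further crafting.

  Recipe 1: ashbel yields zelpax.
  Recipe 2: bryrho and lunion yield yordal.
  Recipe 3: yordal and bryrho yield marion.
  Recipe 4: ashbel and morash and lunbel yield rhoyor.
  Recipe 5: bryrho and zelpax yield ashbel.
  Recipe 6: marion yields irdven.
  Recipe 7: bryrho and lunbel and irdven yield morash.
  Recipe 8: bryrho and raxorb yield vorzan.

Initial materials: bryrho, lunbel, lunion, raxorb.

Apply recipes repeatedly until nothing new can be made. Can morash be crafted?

Yes

Using Recipe 2, bryrho and lunion make yordal.
yordal and bryrho → marion (Recipe 3).
Using Recipe 6, marion makes irdven.
bryrho and lunbel and irdven → morash (Recipe 7).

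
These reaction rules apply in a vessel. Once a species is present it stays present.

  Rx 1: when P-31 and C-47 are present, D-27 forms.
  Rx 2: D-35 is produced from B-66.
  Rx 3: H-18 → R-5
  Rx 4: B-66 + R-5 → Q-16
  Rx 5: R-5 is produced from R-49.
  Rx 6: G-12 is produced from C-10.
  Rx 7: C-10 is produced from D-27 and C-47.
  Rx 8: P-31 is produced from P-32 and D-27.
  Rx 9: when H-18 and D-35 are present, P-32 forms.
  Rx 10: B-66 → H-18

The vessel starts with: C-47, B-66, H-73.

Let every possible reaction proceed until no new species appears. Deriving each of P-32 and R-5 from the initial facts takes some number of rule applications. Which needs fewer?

R-5: B-66 present → H-18 forms (Rx 10). H-18 present → R-5 forms (Rx 3). [2 rule applications]
P-32: B-66 present → D-35 forms (Rx 2). B-66 present → H-18 forms (Rx 10). H-18 and D-35 present → P-32 forms (Rx 9). [3 rule applications]
R-5 needs fewer.

R-5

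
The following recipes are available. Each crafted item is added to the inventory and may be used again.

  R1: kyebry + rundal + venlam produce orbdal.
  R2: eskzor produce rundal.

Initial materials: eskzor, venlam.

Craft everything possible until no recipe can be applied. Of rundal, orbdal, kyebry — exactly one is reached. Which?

eskzor → rundal (R2).
No rule produces kyebry, and it is not given. orbdal would need kyebry, rundal, and venlam (R1), but kyebry is never obtained.

rundal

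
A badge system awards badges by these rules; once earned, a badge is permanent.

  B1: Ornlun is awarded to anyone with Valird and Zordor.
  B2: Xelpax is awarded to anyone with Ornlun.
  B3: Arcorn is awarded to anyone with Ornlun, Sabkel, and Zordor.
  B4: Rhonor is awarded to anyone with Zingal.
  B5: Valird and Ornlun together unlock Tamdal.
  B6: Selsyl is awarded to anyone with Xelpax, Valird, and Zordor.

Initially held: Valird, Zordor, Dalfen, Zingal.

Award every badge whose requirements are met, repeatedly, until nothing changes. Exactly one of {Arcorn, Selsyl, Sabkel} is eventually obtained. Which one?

Selsyl

With Valird and Zordor, Ornlun is earned (B1).
With Ornlun, Xelpax is earned (B2).
With Xelpax, Valird, and Zordor, Selsyl is earned (B6).
No rule produces Sabkel, and it is not given. Arcorn would need Ornlun, Sabkel, and Zordor (B3), but Sabkel is never earned.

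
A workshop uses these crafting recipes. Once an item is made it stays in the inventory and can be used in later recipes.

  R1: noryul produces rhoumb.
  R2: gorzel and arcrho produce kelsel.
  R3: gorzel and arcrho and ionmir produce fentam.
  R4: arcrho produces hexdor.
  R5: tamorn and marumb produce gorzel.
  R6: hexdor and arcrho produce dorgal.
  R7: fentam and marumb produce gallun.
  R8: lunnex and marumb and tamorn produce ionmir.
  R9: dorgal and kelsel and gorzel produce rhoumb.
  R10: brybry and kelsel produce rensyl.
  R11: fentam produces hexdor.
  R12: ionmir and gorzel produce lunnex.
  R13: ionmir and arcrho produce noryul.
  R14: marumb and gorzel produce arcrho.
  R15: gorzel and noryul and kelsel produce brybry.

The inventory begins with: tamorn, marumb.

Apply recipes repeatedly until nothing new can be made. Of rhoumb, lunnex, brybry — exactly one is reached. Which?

tamorn and marumb → gorzel (R5).
marumb and gorzel → arcrho (R14).
gorzel and arcrho → kelsel (R2).
Using R4, arcrho makes hexdor.
hexdor and arcrho → dorgal (R6).
dorgal and kelsel and gorzel → rhoumb (R9).
lunnex would need ionmir and gorzel (R12), but ionmir is never obtained. brybry would need gorzel, noryul, and kelsel (R15), but noryul is never obtained.

rhoumb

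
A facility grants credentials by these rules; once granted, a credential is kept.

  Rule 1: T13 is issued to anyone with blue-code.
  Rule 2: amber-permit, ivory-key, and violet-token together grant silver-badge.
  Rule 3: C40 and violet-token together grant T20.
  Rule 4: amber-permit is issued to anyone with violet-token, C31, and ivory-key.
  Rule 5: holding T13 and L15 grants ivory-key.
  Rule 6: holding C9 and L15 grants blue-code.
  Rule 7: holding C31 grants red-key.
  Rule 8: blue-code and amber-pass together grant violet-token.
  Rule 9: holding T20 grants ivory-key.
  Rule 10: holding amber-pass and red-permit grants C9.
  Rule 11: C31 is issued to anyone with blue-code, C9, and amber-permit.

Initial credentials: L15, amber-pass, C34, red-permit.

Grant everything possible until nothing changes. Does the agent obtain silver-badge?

No

silver-badge would need amber-permit, ivory-key, and violet-token (Rule 2), but amber-permit is never granted.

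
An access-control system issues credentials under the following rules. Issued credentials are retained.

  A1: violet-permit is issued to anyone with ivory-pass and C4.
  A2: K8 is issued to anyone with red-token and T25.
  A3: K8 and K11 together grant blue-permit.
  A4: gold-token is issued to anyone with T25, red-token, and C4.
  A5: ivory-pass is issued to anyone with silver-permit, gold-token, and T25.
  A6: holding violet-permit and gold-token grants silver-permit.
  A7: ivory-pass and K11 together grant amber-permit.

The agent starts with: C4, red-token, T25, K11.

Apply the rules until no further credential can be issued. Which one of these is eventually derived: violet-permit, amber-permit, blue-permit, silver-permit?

Holding red-token and T25 grants K8 (A2).
Holding K8 and K11 grants blue-permit (A3).
violet-permit would need ivory-pass and C4 (A1), but ivory-pass is never granted. amber-permit would need ivory-pass and K11 (A7), but ivory-pass is never granted. silver-permit would need violet-permit and gold-token (A6), but violet-permit is never granted.

blue-permit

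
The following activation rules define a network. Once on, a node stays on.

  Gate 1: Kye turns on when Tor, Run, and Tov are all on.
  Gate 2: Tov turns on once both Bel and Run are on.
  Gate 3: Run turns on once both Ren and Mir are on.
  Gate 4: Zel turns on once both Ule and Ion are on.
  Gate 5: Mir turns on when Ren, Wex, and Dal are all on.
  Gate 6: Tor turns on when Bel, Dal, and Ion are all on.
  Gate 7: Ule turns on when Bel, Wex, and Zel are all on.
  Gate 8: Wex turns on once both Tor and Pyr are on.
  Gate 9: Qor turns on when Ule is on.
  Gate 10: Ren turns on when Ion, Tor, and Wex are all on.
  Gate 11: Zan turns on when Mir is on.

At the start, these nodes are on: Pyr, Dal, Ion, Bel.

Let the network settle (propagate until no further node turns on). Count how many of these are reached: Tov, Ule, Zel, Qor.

1

Bel, Dal, and Ion are on, so Tor turns on (Gate 6).
Tor and Pyr are on, so Wex turns on (Gate 8).
Gate 10: Ion, Tor, and Wex on → Ren on.
Ren, Wex, and Dal are on, so Mir turns on (Gate 5).
Gate 3: Ren and Mir on → Run on.
Gate 2: Bel and Run on → Tov on.
Tov: reached.
Ule would need Bel, Wex, and Zel (Gate 7), but Zel never turns on.
Zel would need Ule and Ion (Gate 4), but Ule never turns on.
Qor would need Ule (Gate 9), but Ule never turns on.
Reached: Tov — 1 of the 4.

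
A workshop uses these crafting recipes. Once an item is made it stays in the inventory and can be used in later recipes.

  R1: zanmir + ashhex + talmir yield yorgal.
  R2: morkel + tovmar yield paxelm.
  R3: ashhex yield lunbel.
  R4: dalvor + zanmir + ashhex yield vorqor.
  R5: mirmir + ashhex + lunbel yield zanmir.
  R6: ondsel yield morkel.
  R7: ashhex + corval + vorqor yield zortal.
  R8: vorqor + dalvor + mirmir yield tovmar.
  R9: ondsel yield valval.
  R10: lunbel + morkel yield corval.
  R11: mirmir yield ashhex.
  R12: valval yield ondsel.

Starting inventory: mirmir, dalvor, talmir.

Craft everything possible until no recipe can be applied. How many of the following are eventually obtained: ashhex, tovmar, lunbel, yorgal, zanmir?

5

Using R11, mirmir makes ashhex.
ashhex → lunbel (R3).
Using R5, mirmir, ashhex, and lunbel make zanmir.
dalvor + zanmir + ashhex → vorqor (R4).
zanmir + ashhex + talmir → yorgal (R1).
Using R8, vorqor, dalvor, and mirmir make tovmar.
ashhex: reached.
tovmar: reached.
lunbel: reached.
yorgal: reached.
zanmir: reached.
All 5 are reached.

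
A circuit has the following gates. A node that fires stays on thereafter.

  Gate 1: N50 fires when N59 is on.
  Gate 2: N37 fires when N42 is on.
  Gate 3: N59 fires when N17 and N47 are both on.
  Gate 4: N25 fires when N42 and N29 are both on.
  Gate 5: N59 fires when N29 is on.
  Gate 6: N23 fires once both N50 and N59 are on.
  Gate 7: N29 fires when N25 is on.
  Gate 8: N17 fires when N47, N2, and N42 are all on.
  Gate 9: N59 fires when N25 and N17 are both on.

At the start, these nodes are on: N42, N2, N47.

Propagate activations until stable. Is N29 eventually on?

No

N29 would need N25 (Gate 7), but N25 never turns on.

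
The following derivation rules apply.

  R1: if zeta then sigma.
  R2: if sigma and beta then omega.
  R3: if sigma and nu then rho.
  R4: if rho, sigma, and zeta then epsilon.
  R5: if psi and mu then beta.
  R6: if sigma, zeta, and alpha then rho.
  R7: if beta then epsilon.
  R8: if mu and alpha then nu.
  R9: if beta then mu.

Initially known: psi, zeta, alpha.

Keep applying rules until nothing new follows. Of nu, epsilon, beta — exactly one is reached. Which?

epsilon

From zeta, R1 gives sigma.
From sigma, zeta, and alpha, R6 gives rho.
From rho, sigma, and zeta, R4 gives epsilon.
beta would need psi and mu (R5), but mu is never established. nu would need mu and alpha (R8), but mu is never established.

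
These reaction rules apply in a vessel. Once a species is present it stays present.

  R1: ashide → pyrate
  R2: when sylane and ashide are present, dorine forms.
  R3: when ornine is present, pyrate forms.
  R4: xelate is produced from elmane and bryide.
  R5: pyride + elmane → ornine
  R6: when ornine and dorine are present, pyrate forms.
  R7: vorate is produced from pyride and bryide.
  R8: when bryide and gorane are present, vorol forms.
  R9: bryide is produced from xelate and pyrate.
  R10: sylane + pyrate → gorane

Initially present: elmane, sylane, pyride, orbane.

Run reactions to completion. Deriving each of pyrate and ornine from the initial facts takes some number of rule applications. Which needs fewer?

ornine

ornine: pyride and elmane present → ornine forms (R5). [1 rule application]
pyrate: pyride and elmane present → ornine forms (R5). ornine present → pyrate forms (R3). [2 rule applications]
ornine needs fewer.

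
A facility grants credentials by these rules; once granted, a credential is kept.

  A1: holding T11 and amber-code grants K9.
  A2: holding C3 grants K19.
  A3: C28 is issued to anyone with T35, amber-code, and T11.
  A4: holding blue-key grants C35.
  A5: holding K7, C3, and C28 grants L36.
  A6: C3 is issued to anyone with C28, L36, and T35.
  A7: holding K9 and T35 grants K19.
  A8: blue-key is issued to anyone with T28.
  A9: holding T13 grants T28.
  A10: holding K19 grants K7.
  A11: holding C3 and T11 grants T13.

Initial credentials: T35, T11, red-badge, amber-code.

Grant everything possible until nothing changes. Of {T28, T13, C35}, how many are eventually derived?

0

T28 would need T13 (A9), but T13 is never granted.
T13 would need C3 and T11 (A11), but C3 is never granted.
C35 would need blue-key (A4), but blue-key is never granted.
None of the 3 are reached.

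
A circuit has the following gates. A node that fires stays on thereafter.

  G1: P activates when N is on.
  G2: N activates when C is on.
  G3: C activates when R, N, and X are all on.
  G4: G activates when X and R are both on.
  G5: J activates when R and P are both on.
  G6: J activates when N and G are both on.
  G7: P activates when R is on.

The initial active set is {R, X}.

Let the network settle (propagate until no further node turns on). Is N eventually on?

No

N would need C (G2), but C never turns on.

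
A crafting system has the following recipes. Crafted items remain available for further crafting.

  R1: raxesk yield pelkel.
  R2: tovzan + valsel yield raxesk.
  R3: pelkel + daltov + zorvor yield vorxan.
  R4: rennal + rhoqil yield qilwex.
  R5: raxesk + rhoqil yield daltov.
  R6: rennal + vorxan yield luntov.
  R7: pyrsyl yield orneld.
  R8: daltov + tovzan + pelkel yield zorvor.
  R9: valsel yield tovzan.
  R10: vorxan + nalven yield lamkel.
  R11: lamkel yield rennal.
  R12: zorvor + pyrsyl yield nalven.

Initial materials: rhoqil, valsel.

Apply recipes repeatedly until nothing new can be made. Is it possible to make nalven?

No

nalven would need zorvor and pyrsyl (R12), but pyrsyl is never obtained.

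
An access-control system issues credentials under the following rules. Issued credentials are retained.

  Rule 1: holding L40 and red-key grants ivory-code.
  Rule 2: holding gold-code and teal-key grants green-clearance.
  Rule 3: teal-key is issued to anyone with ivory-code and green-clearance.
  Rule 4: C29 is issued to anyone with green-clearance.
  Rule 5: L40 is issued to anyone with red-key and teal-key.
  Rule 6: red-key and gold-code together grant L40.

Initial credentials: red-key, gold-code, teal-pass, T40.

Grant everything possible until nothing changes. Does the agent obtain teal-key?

No

teal-key would need ivory-code and green-clearance (Rule 3), but green-clearance is never granted.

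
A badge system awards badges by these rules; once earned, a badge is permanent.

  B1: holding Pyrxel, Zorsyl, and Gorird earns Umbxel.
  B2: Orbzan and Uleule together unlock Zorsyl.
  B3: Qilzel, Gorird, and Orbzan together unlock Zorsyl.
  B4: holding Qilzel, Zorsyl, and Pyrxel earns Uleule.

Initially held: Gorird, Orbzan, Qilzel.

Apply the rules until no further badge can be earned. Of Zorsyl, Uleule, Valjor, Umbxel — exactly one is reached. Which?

Zorsyl

With Qilzel, Gorird, and Orbzan, Zorsyl is earned (B3).
Uleule would need Qilzel, Zorsyl, and Pyrxel (B4), but Pyrxel is never earned. No rule produces Valjor, and it is not given. Umbxel would need Pyrxel, Zorsyl, and Gorird (B1), but Pyrxel is never earned.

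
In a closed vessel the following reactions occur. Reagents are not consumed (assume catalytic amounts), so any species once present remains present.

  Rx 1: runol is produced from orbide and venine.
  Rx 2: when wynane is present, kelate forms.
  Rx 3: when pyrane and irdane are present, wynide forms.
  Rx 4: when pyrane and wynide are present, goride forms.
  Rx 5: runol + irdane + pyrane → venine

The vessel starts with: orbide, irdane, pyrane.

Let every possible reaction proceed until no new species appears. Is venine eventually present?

venine would need runol, irdane, and pyrane (Rx 5), but runol never forms.

No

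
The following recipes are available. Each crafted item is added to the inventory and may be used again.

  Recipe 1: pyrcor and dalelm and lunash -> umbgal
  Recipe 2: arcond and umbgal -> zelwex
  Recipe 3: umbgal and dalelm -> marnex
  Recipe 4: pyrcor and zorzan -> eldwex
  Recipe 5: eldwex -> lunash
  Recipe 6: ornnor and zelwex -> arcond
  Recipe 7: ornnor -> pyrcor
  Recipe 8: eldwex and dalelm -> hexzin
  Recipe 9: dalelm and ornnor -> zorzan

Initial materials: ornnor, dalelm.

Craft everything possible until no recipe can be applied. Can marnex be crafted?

ornnor -> pyrcor (Recipe 7).
Using Recipe 9, dalelm and ornnor make zorzan.
pyrcor and zorzan -> eldwex (Recipe 4).
eldwex -> lunash (Recipe 5).
Using Recipe 1, pyrcor, dalelm, and lunash make umbgal.
Using Recipe 3, umbgal and dalelm make marnex.

Yes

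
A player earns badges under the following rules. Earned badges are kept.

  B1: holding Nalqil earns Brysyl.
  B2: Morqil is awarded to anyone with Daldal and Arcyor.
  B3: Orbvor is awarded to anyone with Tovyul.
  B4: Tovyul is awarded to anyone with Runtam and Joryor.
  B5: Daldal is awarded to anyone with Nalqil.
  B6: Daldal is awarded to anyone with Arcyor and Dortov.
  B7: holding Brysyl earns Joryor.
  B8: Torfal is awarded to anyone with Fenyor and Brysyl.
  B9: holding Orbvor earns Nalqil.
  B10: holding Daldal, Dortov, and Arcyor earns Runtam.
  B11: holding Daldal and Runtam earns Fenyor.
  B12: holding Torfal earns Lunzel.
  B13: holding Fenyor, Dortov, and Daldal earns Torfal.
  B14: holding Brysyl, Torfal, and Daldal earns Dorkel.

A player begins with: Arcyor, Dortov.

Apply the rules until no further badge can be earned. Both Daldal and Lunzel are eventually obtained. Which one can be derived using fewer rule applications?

Daldal

Daldal: With Arcyor and Dortov, Daldal is earned (B6). [1 rule application]
Lunzel: With Arcyor and Dortov, Daldal is earned (B6). With Daldal, Dortov, and Arcyor, Runtam is earned (B10). With Daldal and Runtam, Fenyor is earned (B11). With Fenyor, Dortov, and Daldal, Torfal is earned (B13). With Torfal, Lunzel is earned (B12). [5 rule applications]
Daldal needs fewer.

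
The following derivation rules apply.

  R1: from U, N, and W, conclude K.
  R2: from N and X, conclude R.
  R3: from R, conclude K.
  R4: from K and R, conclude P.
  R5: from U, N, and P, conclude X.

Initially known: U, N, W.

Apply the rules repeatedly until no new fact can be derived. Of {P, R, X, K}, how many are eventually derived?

U, N, and W hold, so K follows (R1).
P would need K and R (R4), but R is never established.
R would need N and X (R2), but X is never established.
X would need U, N, and P (R5), but P is never established.
K: reached.
Reached: K — 1 of the 4.

1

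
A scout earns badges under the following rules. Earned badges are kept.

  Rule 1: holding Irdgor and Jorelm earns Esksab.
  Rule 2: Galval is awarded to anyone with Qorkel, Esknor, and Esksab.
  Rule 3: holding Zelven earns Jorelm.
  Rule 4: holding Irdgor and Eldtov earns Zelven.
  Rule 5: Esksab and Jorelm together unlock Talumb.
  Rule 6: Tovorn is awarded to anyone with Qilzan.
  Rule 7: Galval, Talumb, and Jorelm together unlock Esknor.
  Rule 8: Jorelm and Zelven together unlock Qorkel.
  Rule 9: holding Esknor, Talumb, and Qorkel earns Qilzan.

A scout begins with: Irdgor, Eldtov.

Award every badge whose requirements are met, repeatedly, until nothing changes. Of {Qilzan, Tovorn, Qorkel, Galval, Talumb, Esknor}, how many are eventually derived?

With Irdgor and Eldtov, Zelven is earned (Rule 4).
With Zelven, Jorelm is earned (Rule 3).
With Irdgor and Jorelm, Esksab is earned (Rule 1).
With Jorelm and Zelven, Qorkel is earned (Rule 8).
With Esksab and Jorelm, Talumb is earned (Rule 5).
Qilzan would need Esknor, Talumb, and Qorkel (Rule 9), but Esknor is never earned.
Tovorn would need Qilzan (Rule 6), but Qilzan is never earned.
Qorkel: reached.
Galval would need Qorkel, Esknor, and Esksab (Rule 2), but Esknor is never earned.
Talumb: reached.
Esknor would need Galval, Talumb, and Jorelm (Rule 7), but Galval is never earned.
Reached: Qorkel and Talumb — 2 of the 6.

2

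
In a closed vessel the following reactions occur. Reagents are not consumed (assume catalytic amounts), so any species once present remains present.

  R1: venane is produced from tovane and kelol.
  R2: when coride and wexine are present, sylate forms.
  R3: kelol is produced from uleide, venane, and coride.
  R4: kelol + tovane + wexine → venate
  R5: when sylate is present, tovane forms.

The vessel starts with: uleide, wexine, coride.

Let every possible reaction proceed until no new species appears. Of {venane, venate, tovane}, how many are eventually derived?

1

coride and wexine present → sylate forms (R2).
sylate present → tovane forms (R5).
venane would need tovane and kelol (R1), but kelol never forms.
venate would need kelol, tovane, and wexine (R4), but kelol never forms.
tovane: reached.
Reached: tovane — 1 of the 3.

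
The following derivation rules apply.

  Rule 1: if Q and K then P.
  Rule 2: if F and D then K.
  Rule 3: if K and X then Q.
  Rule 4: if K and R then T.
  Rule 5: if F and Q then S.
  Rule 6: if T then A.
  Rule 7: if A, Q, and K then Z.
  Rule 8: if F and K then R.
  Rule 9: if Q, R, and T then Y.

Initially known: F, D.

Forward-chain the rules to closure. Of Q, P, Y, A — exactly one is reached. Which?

A

F and D hold, so K follows (Rule 2).
From F and K, Rule 8 gives R.
From K and R, Rule 4 gives T.
T holds, so A follows (Rule 6).
P would need Q and K (Rule 1), but Q is never established. Y would need Q, R, and T (Rule 9), but Q is never established. Q would need K and X (Rule 3), but X is never established.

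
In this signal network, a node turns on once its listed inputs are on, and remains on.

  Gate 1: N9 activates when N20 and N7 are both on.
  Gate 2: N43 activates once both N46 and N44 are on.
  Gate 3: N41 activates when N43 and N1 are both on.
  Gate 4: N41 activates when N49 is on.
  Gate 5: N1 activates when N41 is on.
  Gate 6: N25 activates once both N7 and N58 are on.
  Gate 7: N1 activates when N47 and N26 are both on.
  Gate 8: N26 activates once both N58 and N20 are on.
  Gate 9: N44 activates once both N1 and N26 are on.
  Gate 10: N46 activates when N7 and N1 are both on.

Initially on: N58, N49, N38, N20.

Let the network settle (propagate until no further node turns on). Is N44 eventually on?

Yes

N49 is on, so N41 activates (Gate 4).
Gate 8: N58 and N20 on → N26 on.
N41 is on, so N1 activates (Gate 5).
Gate 9: N1 and N26 on → N44 on.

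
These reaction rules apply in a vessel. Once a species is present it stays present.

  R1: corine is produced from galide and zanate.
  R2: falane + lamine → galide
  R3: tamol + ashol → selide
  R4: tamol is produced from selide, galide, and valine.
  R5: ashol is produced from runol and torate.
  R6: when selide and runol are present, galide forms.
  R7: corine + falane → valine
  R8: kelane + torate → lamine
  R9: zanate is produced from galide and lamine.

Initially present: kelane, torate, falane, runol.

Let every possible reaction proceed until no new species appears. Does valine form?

Yes

kelane and torate present → lamine forms (R8).
falane and lamine present → galide forms (R2).
galide and lamine present → zanate forms (R9).
galide and zanate present → corine forms (R1).
corine and falane present → valine forms (R7).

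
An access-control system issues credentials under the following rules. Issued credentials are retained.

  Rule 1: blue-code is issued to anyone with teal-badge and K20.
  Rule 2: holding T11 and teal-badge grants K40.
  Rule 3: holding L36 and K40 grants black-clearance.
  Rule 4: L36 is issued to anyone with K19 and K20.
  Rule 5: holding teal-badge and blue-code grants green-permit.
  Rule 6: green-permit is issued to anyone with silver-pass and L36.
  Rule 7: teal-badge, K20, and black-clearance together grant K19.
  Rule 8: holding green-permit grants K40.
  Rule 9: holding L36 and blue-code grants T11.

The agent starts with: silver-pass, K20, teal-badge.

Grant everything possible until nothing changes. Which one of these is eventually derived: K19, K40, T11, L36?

K40

Holding teal-badge and K20 grants blue-code (Rule 1).
Holding teal-badge and blue-code grants green-permit (Rule 5).
Holding green-permit grants K40 (Rule 8).
K19 would need teal-badge, K20, and black-clearance (Rule 7), but black-clearance is never granted. T11 would need L36 and blue-code (Rule 9), but L36 is never granted. L36 would need K19 and K20 (Rule 4), but K19 is never granted.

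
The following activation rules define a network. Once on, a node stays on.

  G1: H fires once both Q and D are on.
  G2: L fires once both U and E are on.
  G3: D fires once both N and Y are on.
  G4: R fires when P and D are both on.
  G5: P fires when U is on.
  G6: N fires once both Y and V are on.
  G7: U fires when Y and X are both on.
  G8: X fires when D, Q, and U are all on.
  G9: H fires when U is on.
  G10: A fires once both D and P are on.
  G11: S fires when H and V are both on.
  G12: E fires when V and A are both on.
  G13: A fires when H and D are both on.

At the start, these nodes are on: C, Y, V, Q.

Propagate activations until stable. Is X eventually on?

X would need D, Q, and U (G8), but U never turns on.

No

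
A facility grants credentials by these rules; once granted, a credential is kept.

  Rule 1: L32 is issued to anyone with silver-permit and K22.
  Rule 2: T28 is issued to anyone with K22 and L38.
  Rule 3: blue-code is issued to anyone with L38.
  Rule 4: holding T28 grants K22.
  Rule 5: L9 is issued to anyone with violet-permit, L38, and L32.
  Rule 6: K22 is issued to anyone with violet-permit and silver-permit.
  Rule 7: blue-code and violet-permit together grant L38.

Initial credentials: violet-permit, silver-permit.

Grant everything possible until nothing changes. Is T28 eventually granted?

No

T28 would need K22 and L38 (Rule 2), but L38 is never granted.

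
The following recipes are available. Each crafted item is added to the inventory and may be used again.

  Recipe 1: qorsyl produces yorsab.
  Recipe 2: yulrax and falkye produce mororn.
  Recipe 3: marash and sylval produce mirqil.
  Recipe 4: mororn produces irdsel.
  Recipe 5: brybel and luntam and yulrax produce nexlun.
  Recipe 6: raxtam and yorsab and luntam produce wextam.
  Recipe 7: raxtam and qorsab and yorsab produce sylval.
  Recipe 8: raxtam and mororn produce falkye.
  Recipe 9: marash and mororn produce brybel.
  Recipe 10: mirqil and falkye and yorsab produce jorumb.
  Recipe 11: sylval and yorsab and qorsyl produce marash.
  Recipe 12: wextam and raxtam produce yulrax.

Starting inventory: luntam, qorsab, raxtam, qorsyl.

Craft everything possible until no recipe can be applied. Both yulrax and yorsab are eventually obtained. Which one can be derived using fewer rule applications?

yorsab

yorsab: Using Recipe 1, qorsyl makes yorsab. [1 rule application]
yulrax: Using Recipe 1, qorsyl makes yorsab. raxtam and yorsab and luntam → wextam (Recipe 6). wextam and raxtam → yulrax (Recipe 12). [3 rule applications]
yorsab needs fewer.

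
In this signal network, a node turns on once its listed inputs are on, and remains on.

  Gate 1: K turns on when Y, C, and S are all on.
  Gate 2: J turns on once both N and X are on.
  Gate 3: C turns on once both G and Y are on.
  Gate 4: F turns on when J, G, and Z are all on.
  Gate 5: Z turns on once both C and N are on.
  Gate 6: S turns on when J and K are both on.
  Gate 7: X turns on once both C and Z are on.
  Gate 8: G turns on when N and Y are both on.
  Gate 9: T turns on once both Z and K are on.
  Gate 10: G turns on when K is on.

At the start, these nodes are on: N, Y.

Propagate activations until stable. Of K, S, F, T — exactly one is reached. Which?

Gate 8: N and Y on → G on.
Gate 3: G and Y on → C on.
C and N are on, so Z turns on (Gate 5).
C and Z are on, so X turns on (Gate 7).
N and X are on, so J turns on (Gate 2).
Gate 4: J, G, and Z on → F on.
S would need J and K (Gate 6), but K never turns on. T would need Z and K (Gate 9), but K never turns on. K would need Y, C, and S (Gate 1), but S never turns on.

F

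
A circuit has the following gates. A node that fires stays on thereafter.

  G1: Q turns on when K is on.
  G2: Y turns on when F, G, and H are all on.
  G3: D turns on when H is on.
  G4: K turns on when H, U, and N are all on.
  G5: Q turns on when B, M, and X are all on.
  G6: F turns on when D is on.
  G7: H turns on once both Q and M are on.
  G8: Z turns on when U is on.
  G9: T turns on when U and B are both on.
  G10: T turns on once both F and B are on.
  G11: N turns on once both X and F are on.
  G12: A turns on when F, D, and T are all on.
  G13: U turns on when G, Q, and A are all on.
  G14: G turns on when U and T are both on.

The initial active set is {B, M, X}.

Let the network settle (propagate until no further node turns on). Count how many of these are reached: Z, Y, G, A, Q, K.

2

G5: B, M, and X on → Q on.
G7: Q and M on → H on.
G3: H on → D on.
G6: D on → F on.
F and B are on, so T turns on (G10).
F, D, and T are on, so A turns on (G12).
Z would need U (G8), but U never turns on.
Y would need F, G, and H (G2), but G never turns on.
G would need U and T (G14), but U never turns on.
A: reached.
Q: reached.
K would need H, U, and N (G4), but U never turns on.
Reached: A and Q — 2 of the 6.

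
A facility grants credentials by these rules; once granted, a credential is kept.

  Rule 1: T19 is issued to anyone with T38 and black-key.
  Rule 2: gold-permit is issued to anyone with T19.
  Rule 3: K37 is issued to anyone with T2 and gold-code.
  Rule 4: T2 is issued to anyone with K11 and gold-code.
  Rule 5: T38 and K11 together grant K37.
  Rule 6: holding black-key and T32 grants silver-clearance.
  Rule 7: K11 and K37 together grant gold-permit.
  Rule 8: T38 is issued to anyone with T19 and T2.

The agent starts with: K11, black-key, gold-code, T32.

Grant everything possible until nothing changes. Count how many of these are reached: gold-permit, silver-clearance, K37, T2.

4

Holding K11 and gold-code grants T2 (Rule 4).
Holding black-key and T32 grants silver-clearance (Rule 6).
Holding T2 and gold-code grants K37 (Rule 3).
Holding K11 and K37 grants gold-permit (Rule 7).
gold-permit: reached.
silver-clearance: reached.
K37: reached.
T2: reached.
All 4 are reached.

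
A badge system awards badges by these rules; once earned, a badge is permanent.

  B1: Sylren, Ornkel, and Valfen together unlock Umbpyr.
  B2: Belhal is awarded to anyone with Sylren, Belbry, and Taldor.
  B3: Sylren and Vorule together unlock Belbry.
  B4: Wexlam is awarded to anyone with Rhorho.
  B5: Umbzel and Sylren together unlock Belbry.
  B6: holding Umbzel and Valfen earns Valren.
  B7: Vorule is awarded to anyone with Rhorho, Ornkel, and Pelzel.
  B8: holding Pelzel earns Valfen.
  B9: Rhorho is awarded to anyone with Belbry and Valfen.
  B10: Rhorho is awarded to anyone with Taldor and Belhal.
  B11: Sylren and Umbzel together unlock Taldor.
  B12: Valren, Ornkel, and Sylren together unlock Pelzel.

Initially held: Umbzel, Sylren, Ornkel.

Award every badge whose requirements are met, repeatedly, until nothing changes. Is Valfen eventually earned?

No

Valfen would need Pelzel (B8), but Pelzel is never earned.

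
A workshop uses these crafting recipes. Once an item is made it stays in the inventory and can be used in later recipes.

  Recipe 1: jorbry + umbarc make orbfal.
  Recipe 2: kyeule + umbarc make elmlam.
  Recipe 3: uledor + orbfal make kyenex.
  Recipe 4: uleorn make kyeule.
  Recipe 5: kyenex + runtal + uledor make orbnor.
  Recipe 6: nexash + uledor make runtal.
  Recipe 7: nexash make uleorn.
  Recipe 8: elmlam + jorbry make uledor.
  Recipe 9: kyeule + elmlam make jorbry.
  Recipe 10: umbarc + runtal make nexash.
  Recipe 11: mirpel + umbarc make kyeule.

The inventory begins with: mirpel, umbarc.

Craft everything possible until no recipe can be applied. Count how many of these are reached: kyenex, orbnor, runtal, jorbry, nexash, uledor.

Using Recipe 11, mirpel and umbarc make kyeule.
Using Recipe 2, kyeule and umbarc make elmlam.
kyeule + elmlam → jorbry (Recipe 9).
Using Recipe 8, elmlam and jorbry make uledor.
jorbry + umbarc → orbfal (Recipe 1).
uledor + orbfal → kyenex (Recipe 3).
kyenex: reached.
orbnor would need kyenex, runtal, and uledor (Recipe 5), but runtal is never obtained.
runtal would need nexash and uledor (Recipe 6), but nexash is never obtained.
jorbry: reached.
nexash would need umbarc and runtal (Recipe 10), but runtal is never obtained.
uledor: reached.
Reached: kyenex, jorbry, and uledor — 3 of the 6.

3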